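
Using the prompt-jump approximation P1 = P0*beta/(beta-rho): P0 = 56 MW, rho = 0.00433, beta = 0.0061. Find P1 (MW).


P1/P0 = beta / (beta - rho)
P1/P0 = 0.0061 / (0.0061 - 0.00433) = 3.446328
P1 = 56 * 3.446328 = 192.99 MW

192.99


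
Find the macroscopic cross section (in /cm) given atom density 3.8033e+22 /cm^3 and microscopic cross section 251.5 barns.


Sigma = N * sigma_barns * 1e-24
Sigma = 3.8033e+22 * 251.5 * 1e-24
Sigma = 9.5653 /cm

9.5653


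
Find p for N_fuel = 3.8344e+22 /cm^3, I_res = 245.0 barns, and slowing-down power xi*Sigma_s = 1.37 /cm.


p = exp(-N * I * 1e-24 / (xi*Sigma_s))
p = exp(-3.8344e+22 * 245.0 * 1e-24 / 1.37)
p = 0.0010519

0.0010519


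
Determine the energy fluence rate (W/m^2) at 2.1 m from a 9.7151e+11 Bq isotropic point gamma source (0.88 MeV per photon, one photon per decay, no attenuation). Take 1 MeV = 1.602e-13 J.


psi = A * E * 1.602e-13 / (4*pi*r^2)
psi = 9.7151e+11 * 0.88 * 1.602e-13 / (4*pi*2.1^2)
psi = 0.0024714 W/m^2

0.0024714


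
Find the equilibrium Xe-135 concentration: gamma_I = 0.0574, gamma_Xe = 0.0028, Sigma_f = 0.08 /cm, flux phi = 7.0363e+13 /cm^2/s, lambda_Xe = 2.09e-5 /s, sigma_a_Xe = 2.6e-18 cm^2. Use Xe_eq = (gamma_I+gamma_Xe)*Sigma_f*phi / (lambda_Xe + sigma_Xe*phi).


Xe_eq = (gamma_I + gamma_Xe) * Sigma_f * phi / (lambda_Xe + sigma_Xe * phi)
Numerator = (0.0574 + 0.0028) * 0.08 * 7.0363e+13 = 3.388682e+11
Denominator = 2.09e-5 + 2.6e-18 * 7.0363e+13 = 2.038438e-04
Xe_eq = 3.388682e+11 / 2.038438e-04 = 1.6624e+15 /cm^3

1.6624e+15


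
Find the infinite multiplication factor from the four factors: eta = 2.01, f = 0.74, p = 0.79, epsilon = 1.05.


k_inf = eta * f * p * epsilon
k_inf = 2.01 * 0.74 * 0.79 * 1.05
k_inf = 1.2338

1.2338


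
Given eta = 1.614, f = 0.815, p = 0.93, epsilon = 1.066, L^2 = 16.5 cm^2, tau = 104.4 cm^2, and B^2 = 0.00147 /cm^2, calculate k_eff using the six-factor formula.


k_inf = eta*f*p*eps = 1.614*0.815*0.93*1.066 = 1.304071
P_TNL = 1/(1 + L^2*B^2) = 1/(1 + 16.5*0.00147) = 0.9763194
P_FNL = exp(-B^2*tau) = exp(-0.00147*104.4) = 0.8577282
k_eff = k_inf * P_TNL * P_FNL = 1.304071 * 0.9763194 * 0.8577282
k_eff = 1.0921

1.0921


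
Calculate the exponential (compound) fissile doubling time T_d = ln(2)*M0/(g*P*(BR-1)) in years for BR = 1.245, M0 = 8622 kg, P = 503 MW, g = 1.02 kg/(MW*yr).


Breeding gain G = BR - 1 = 1.245 - 1 = 0.245
Fissile production rate = g * P * G = 1.02 * 503 * 0.245 = 125.6997 kg/yr
T_d = ln(2) * M0 / (g * P * G)
T_d = ln(2) * 8622 / 125.6997 = 47.544 yr

47.544


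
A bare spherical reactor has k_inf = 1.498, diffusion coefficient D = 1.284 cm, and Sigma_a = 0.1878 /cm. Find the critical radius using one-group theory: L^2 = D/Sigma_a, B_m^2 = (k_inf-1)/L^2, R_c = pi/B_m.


L^2 = D / Sigma_a = 1.284 / 0.1878 = 6.837061 cm^2
B_m^2 = (k_inf - 1) / L^2 = (1.498 - 1) / 6.837061 = 0.07283831 /cm^2
For a bare sphere: B_g = pi/R, so R_c = pi / sqrt(B_m^2)
R_c = pi / sqrt(0.07283831) = 11.640 cm

11.640


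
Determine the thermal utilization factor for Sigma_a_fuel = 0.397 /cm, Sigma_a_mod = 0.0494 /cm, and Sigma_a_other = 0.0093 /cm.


f = Sigma_a_fuel / (Sigma_a_fuel + Sigma_a_mod + Sigma_a_other)
f = 0.397 / (0.397 + 0.0494 + 0.0093)
f = 0.87119

0.87119


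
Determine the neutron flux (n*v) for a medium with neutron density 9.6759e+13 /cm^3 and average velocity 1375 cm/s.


phi = n * v
phi = 9.6759e+13 * 1375
phi = 1.3304e+17 /cm^2/s

1.3304e+17


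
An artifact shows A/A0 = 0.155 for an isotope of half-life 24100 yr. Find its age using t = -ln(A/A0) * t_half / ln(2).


lambda = ln(2) / t_half = ln(2) / 24100 = 2.876129e-05 /yr
t = -ln(A/A0) / lambda
t = -ln(0.155) / 2.876129e-05
t = 64821 yr

64821


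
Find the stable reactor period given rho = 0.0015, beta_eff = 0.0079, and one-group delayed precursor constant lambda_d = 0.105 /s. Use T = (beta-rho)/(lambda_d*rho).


T = (beta - rho) / (lambda_d * rho)
T = (0.0079 - 0.0015) / (0.105 * 0.0015)
T = 40.635 s

40.635


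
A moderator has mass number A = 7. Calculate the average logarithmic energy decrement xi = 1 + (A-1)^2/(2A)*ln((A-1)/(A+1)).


xi = 1 + (A-1)^2/(2A) * ln((A-1)/(A+1))
xi = 1 + (7-1)^2/(2*7) * ln((7-1)/(7 +1))
xi = 0.26025

0.26025


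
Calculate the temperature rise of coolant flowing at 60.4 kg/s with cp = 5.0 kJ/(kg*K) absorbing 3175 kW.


dT = Q / (m_dot * cp)
dT = 3175 / (60.4 * 5.0)
dT = 10.513 C

10.513


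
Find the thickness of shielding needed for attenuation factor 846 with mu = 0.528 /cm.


x = ln(factor) / mu
x = ln(846) / 0.528
x = 12.766 cm

12.766


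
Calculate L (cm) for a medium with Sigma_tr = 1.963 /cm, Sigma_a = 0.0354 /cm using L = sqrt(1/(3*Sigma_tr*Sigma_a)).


D = 1 / (3 * Sigma_tr) = 1 / (3 * 1.963) = 0.1698081 cm
L = sqrt(D / Sigma_a)
L = sqrt(0.1698081 / 0.0354)
L = 2.1902 cm

2.1902


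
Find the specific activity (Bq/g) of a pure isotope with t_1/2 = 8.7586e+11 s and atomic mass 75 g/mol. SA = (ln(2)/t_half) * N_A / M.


lambda = ln(2) / t_half = ln(2) / 8.7586e+11 = 7.913904e-13 /s
SA = lambda * N_A / M
SA = 7.913904e-13 * 6.022e23 / 75
SA = 6.3543e+09 Bq/g

6.3543e+09


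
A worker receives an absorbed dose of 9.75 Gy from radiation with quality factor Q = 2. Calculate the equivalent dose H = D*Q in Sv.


H = D * Q
H = 9.75 * 2
H = 19.500 Sv

19.500


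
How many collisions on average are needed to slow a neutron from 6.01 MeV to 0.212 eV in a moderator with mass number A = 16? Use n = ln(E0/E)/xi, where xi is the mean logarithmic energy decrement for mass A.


xi = 1 + (A-1)^2/(2A)*ln((A-1)/(A+1)) = 0.1199467 (for A = 16)
n = ln(E0/E) / xi
n = ln(6.01e6 / 0.212) / 0.1199467
n = ln(2.834906e+07) / 0.1199467 = 143.06

143.06


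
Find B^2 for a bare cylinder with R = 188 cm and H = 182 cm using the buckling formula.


B^2 = (2.405/R)^2 + (pi/H)^2
B^2 = (2.405/188)^2 + (pi/182)^2
B^2 = 4.6161e-04 /cm^2

4.6161e-04


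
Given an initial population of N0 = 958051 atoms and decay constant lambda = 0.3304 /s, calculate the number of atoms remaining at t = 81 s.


N = N0 * exp(-lambda * t)
N = 958051 * exp(-0.3304 * 81)
N = 2.2836e-06

2.2836e-06


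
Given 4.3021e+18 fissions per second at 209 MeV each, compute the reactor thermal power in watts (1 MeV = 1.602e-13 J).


P = fission_rate * E_MeV * 1.602e-13
P = 4.3021e+18 * 209 * 1.602e-13
P = 1.4404e+08 W

1.4404e+08


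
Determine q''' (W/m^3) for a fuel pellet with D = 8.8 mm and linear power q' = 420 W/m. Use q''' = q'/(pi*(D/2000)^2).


r = D / 2 / 1000 = 8.8 / 2 / 1000 = 0.0044 m
q''' = q' / (pi * r^2)
q''' = 420 / (pi * 0.0044^2)
q''' = 6.9055e+06 W/m^3

6.9055e+06


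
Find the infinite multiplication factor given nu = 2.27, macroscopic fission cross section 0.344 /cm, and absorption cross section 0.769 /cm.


k_inf = nu * Sigma_f / Sigma_a
k_inf = 2.27 * 0.344 / 0.769
k_inf = 1.0154

1.0154


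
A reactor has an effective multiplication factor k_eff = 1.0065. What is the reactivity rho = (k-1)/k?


rho = (k_eff - 1) / k_eff
rho = (1.0065 - 1) / 1.0065
rho = 0.0064580

0.0064580


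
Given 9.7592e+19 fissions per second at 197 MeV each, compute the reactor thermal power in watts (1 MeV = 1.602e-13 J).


P = fission_rate * E_MeV * 1.602e-13
P = 9.7592e+19 * 197 * 1.602e-13
P = 3.0799e+09 W

3.0799e+09


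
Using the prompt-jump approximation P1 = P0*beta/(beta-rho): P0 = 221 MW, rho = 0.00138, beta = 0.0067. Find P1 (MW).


P1/P0 = beta / (beta - rho)
P1/P0 = 0.0067 / (0.0067 - 0.00138) = 1.259398
P1 = 221 * 1.259398 = 278.33 MW

278.33


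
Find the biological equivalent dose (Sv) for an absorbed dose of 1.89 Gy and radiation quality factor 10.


H = D * Q
H = 1.89 * 10
H = 18.900 Sv

18.900


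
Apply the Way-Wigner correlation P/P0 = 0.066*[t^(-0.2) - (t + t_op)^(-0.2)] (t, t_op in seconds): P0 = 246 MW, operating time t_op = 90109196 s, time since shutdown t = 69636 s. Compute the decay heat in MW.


P/P0 = 0.066 * [t^(-0.2) - (t + t_op)^(-0.2)]
P/P0 = 0.066 * [69636^(-0.2) - (69636 + 90109196)^(-0.2)]
P/P0 = 0.066 * [0.1075061 - 0.02564361] = 0.005402924
P = 246 * 0.005402924 = 1.3291 MW

1.3291


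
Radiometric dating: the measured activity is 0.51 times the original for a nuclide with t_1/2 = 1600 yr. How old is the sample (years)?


lambda = ln(2) / t_half = ln(2) / 1600 = 4.332170e-04 /yr
t = -ln(A/A0) / lambda
t = -ln(0.51) / 4.332170e-04
t = 1554.3 yr

1554.3


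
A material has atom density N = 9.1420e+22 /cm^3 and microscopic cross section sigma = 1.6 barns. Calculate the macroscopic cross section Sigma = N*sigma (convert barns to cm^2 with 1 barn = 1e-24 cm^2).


Sigma = N * sigma_barns * 1e-24
Sigma = 9.1420e+22 * 1.6 * 1e-24
Sigma = 0.14627 /cm

0.14627


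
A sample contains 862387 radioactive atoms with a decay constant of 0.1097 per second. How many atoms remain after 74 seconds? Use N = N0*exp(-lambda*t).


N = N0 * exp(-lambda * t)
N = 862387 * exp(-0.1097 * 74)
N = 257.15

257.15


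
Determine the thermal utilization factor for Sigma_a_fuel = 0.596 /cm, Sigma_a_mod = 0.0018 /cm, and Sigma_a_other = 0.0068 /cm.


f = Sigma_a_fuel / (Sigma_a_fuel + Sigma_a_mod + Sigma_a_other)
f = 0.596 / (0.596 + 0.0018 + 0.0068)
f = 0.98578

0.98578


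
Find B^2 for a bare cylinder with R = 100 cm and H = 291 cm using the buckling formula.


B^2 = (2.405/R)^2 + (pi/H)^2
B^2 = (2.405/100)^2 + (pi/291)^2
B^2 = 6.9495e-04 /cm^2

6.9495e-04


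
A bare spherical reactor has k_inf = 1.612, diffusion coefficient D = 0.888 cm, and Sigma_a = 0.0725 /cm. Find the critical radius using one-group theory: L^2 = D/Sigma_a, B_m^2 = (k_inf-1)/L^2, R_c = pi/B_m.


L^2 = D / Sigma_a = 0.888 / 0.0725 = 12.24828 cm^2
B_m^2 = (k_inf - 1) / L^2 = (1.612 - 1) / 12.24828 = 0.04996620 /cm^2
For a bare sphere: B_g = pi/R, so R_c = pi / sqrt(B_m^2)
R_c = pi / sqrt(0.04996620) = 14.054 cm

14.054


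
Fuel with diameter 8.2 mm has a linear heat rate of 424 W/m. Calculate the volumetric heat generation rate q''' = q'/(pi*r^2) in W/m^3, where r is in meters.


r = D / 2 / 1000 = 8.2 / 2 / 1000 = 0.0041 m
q''' = q' / (pi * r^2)
q''' = 424 / (pi * 0.0041^2)
q''' = 8.0288e+06 W/m^3

8.0288e+06


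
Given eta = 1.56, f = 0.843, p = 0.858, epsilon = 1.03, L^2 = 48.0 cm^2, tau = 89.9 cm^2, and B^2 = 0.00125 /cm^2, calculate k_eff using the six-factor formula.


k_inf = eta*f*p*eps = 1.56*0.843*0.858*1.03 = 1.162189
P_TNL = 1/(1 + L^2*B^2) = 1/(1 + 48.0*0.00125) = 0.9433962
P_FNL = exp(-B^2*tau) = exp(-0.00125*89.9) = 0.8937091
k_eff = k_inf * P_TNL * P_FNL = 1.162189 * 0.9433962 * 0.8937091
k_eff = 0.97987

0.97987


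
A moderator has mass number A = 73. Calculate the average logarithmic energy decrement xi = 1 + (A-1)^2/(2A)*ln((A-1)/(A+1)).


xi = 1 + (A-1)^2/(2A) * ln((A-1)/(A+1))
xi = 1 + (73-1)^2/(2*73) * ln((73-1)/(73 +1))
xi = 0.027149

0.027149


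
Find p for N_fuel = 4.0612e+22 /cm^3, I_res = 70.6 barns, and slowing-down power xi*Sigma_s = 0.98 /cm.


p = exp(-N * I * 1e-24 / (xi*Sigma_s))
p = exp(-4.0612e+22 * 70.6 * 1e-24 / 0.98)
p = 0.053626

0.053626


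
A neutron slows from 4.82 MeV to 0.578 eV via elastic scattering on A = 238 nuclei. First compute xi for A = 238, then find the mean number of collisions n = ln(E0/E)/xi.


xi = 1 + (A-1)^2/(2A)*ln((A-1)/(A+1)) = 0.008379872 (for A = 238)
n = ln(E0/E) / xi
n = ln(4.82e6 / 0.578) / 0.008379872
n = ln(8.339100e+06) / 0.008379872 = 1901.8

1901.8


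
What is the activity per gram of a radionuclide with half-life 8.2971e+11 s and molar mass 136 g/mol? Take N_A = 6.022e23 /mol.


lambda = ln(2) / t_half = ln(2) / 8.2971e+11 = 8.354090e-13 /s
SA = lambda * N_A / M
SA = 8.354090e-13 * 6.022e23 / 136
SA = 3.6991e+09 Bq/g

3.6991e+09


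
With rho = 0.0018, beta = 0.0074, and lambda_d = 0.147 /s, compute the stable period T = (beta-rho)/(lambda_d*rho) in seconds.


T = (beta - rho) / (lambda_d * rho)
T = (0.0074 - 0.0018) / (0.147 * 0.0018)
T = 21.164 s

21.164


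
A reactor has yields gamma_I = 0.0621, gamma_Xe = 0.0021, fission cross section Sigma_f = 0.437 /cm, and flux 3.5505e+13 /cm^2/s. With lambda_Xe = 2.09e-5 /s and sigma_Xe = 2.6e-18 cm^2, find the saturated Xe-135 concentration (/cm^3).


Xe_eq = (gamma_I + gamma_Xe) * Sigma_f * phi / (lambda_Xe + sigma_Xe * phi)
Numerator = (0.0621 + 0.0021) * 0.437 * 3.5505e+13 = 9.961070e+11
Denominator = 2.09e-5 + 2.6e-18 * 3.5505e+13 = 1.132130e-04
Xe_eq = 9.961070e+11 / 1.132130e-04 = 8.7985e+15 /cm^3

8.7985e+15


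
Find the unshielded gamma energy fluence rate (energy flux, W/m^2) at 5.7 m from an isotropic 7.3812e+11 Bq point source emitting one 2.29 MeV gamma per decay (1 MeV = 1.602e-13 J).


psi = A * E * 1.602e-13 / (4*pi*r^2)
psi = 7.3812e+11 * 2.29 * 1.602e-13 / (4*pi*5.7^2)
psi = 6.6323e-04 W/m^2

6.6323e-04


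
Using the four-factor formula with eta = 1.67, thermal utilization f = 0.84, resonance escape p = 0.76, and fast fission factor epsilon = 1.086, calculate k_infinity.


k_inf = eta * f * p * epsilon
k_inf = 1.67 * 0.84 * 0.76 * 1.086
k_inf = 1.1578

1.1578


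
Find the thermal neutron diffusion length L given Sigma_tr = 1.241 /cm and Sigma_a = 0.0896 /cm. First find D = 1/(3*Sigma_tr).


D = 1 / (3 * Sigma_tr) = 1 / (3 * 1.241) = 0.2686006 cm
L = sqrt(D / Sigma_a)
L = sqrt(0.2686006 / 0.0896)
L = 1.7314 cm

1.7314


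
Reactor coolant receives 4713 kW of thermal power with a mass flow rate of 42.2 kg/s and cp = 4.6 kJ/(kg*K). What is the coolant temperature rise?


dT = Q / (m_dot * cp)
dT = 4713 / (42.2 * 4.6)
dT = 24.279 C

24.279


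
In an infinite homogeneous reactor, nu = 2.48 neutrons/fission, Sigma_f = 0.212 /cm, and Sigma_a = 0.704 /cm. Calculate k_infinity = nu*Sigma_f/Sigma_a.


k_inf = nu * Sigma_f / Sigma_a
k_inf = 2.48 * 0.212 / 0.704
k_inf = 0.74682

0.74682


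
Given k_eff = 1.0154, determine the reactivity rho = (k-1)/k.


rho = (k_eff - 1) / k_eff
rho = (1.0154 - 1) / 1.0154
rho = 0.015166

0.015166


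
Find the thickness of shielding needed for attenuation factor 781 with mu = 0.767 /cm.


x = ln(factor) / mu
x = ln(781) / 0.767
x = 8.6839 cm

8.6839


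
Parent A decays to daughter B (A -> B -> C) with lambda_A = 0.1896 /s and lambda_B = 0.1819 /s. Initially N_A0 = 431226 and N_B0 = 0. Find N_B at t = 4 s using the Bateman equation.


N_B(t) = lambda_A * N_A0 / (lambda_B - lambda_A) * [exp(-lambda_A*t) - exp(-lambda_B*t)]
exp(-0.1896*4) = 0.4684153; exp(-0.1819*4) = 0.4830670
N_B = 0.1896 * 431226 / (0.1819 - 0.1896) * (0.4684153 - 0.4830670)
N_B = 155575

155575


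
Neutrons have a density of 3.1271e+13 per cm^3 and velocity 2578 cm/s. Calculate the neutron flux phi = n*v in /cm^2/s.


phi = n * v
phi = 3.1271e+13 * 2578
phi = 8.0617e+16 /cm^2/s

8.0617e+16


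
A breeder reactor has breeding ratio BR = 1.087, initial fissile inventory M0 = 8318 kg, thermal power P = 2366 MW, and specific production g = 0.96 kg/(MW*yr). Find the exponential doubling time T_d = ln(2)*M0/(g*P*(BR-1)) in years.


Breeding gain G = BR - 1 = 1.087 - 1 = 0.087
Fissile production rate = g * P * G = 0.96 * 2366 * 0.087 = 197.60832 kg/yr
T_d = ln(2) * M0 / (g * P * G)
T_d = ln(2) * 8318 / 197.60832 = 29.177 yr

29.177


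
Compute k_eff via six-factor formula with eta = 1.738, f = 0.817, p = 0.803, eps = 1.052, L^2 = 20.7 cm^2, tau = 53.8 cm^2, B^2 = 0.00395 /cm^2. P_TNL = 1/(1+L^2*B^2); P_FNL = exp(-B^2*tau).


k_inf = eta*f*p*eps = 1.738*0.817*0.803*1.052 = 1.199508
P_TNL = 1/(1 + L^2*B^2) = 1/(1 + 20.7*0.00395) = 0.9244152
P_FNL = exp(-B^2*tau) = exp(-0.00395*53.8) = 0.8085522
k_eff = k_inf * P_TNL * P_FNL = 1.199508 * 0.9244152 * 0.8085522
k_eff = 0.89656

0.89656


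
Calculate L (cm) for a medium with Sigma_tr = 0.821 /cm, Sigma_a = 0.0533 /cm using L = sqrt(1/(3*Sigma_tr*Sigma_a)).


D = 1 / (3 * Sigma_tr) = 1 / (3 * 0.821) = 0.4060089 cm
L = sqrt(D / Sigma_a)
L = sqrt(0.4060089 / 0.0533)
L = 2.7600 cm

2.7600


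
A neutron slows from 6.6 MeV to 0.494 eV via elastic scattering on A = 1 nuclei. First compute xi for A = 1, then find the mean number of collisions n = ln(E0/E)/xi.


xi = 1 + (A-1)^2/(2A)*ln((A-1)/(A+1)) = 1 (for A = 1)
n = ln(E0/E) / xi
n = ln(6.6e6 / 0.494) / 1
n = ln(1.336032e+07) / 1 = 16.408

16.408


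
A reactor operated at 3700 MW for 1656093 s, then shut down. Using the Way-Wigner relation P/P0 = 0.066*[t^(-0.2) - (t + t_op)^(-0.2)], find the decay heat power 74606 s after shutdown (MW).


P/P0 = 0.066 * [t^(-0.2) - (t + t_op)^(-0.2)]
P/P0 = 0.066 * [74606^(-0.2) - (74606 + 1656093)^(-0.2)]
P/P0 = 0.066 * [0.1060340 - 0.05653999] = 0.003266605
P = 3700 * 0.003266605 = 12.086 MW

12.086


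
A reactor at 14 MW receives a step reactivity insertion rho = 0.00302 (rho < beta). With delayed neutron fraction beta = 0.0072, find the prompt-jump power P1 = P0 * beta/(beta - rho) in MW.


P1/P0 = beta / (beta - rho)
P1/P0 = 0.0072 / (0.0072 - 0.00302) = 1.722488
P1 = 14 * 1.722488 = 24.115 MW

24.115


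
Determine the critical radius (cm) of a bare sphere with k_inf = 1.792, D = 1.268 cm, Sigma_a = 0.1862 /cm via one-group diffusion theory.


L^2 = D / Sigma_a = 1.268 / 0.1862 = 6.809882 cm^2
B_m^2 = (k_inf - 1) / L^2 = (1.792 - 1) / 6.809882 = 0.1163016 /cm^2
For a bare sphere: B_g = pi/R, so R_c = pi / sqrt(B_m^2)
R_c = pi / sqrt(0.1163016) = 9.2121 cm

9.2121


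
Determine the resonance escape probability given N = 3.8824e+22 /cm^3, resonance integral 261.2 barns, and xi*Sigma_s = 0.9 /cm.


p = exp(-N * I * 1e-24 / (xi*Sigma_s))
p = exp(-3.8824e+22 * 261.2 * 1e-24 / 0.9)
p = 1.2781e-05

1.2781e-05


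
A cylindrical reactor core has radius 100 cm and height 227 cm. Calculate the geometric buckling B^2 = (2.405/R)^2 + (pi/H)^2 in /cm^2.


B^2 = (2.405/R)^2 + (pi/H)^2
B^2 = (2.405/100)^2 + (pi/227)^2
B^2 = 7.6994e-04 /cm^2

7.6994e-04


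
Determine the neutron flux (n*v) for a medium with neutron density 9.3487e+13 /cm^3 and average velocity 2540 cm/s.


phi = n * v
phi = 9.3487e+13 * 2540
phi = 2.3746e+17 /cm^2/s

2.3746e+17


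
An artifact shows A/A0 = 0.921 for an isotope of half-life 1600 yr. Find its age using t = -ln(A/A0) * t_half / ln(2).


lambda = ln(2) / t_half = ln(2) / 1600 = 4.332170e-04 /yr
t = -ln(A/A0) / lambda
t = -ln(0.921) / 4.332170e-04
t = 189.96 yr

189.96


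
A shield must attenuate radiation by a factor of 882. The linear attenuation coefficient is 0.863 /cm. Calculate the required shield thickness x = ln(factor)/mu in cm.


x = ln(factor) / mu
x = ln(882) / 0.863
x = 7.8589 cm

7.8589


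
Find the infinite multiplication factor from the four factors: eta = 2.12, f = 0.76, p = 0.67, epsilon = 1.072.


k_inf = eta * f * p * epsilon
k_inf = 2.12 * 0.76 * 0.67 * 1.072
k_inf = 1.1572

1.1572


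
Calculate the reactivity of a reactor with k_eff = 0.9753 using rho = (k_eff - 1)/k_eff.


rho = (k_eff - 1) / k_eff
rho = (0.9753 - 1) / 0.9753
rho = -0.025326

-0.025326


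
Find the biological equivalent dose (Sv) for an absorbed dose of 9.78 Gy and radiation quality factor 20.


H = D * Q
H = 9.78 * 20
H = 195.60 Sv

195.60


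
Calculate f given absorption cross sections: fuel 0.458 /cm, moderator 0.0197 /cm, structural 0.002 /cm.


f = Sigma_a_fuel / (Sigma_a_fuel + Sigma_a_mod + Sigma_a_other)
f = 0.458 / (0.458 + 0.0197 + 0.002)
f = 0.95476

0.95476


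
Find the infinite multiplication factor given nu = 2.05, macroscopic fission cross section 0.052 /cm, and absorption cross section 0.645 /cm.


k_inf = nu * Sigma_f / Sigma_a
k_inf = 2.05 * 0.052 / 0.645
k_inf = 0.16527

0.16527


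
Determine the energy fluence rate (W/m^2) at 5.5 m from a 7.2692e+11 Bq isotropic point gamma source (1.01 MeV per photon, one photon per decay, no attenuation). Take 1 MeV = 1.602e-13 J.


psi = A * E * 1.602e-13 / (4*pi*r^2)
psi = 7.2692e+11 * 1.01 * 1.602e-13 / (4*pi*5.5^2)
psi = 3.0941e-04 W/m^2

3.0941e-04


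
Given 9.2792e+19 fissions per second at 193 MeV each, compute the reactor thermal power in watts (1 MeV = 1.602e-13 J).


P = fission_rate * E_MeV * 1.602e-13
P = 9.2792e+19 * 193 * 1.602e-13
P = 2.8690e+09 W

2.8690e+09


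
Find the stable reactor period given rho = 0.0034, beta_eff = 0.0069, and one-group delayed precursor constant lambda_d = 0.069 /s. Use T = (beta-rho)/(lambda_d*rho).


T = (beta - rho) / (lambda_d * rho)
T = (0.0069 - 0.0034) / (0.069 * 0.0034)
T = 14.919 s

14.919


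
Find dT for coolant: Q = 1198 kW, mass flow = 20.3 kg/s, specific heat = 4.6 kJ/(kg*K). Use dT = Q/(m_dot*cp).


dT = Q / (m_dot * cp)
dT = 1198 / (20.3 * 4.6)
dT = 12.829 C

12.829


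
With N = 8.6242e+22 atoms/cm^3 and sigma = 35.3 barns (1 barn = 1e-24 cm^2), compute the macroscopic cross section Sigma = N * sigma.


Sigma = N * sigma_barns * 1e-24
Sigma = 8.6242e+22 * 35.3 * 1e-24
Sigma = 3.0443 /cm

3.0443


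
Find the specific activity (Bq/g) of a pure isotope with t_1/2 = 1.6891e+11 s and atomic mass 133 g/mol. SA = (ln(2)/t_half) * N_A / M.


lambda = ln(2) / t_half = ln(2) / 1.6891e+11 = 4.103648e-12 /s
SA = lambda * N_A / M
SA = 4.103648e-12 * 6.022e23 / 133
SA = 1.8581e+10 Bq/g

1.8581e+10


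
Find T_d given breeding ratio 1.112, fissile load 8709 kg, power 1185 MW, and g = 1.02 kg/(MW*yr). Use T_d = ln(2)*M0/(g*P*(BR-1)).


Breeding gain G = BR - 1 = 1.112 - 1 = 0.112
Fissile production rate = g * P * G = 1.02 * 1185 * 0.112 = 135.3744 kg/yr
T_d = ln(2) * M0 / (g * P * G)
T_d = ln(2) * 8709 / 135.3744 = 44.592 yr

44.592


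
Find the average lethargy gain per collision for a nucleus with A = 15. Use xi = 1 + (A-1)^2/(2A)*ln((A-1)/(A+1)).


xi = 1 + (A-1)^2/(2A) * ln((A-1)/(A+1))
xi = 1 + (15-1)^2/(2*15) * ln((15-1)/(15 +1))
xi = 0.12759

0.12759


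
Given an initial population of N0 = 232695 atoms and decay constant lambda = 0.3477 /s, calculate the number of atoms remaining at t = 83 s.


N = N0 * exp(-lambda * t)
N = 232695 * exp(-0.3477 * 83)
N = 6.8146e-08

6.8146e-08


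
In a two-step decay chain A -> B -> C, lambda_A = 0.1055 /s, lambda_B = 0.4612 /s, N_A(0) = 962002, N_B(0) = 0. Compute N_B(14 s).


N_B(t) = lambda_A * N_A0 / (lambda_B - lambda_A) * [exp(-lambda_A*t) - exp(-lambda_B*t)]
exp(-0.1055*14) = 0.2283216; exp(-0.4612*14) = 0.001569811
N_B = 0.1055 * 962002 / (0.4612 - 0.1055) * (0.2283216 - 0.001569811)
N_B = 64699

64699


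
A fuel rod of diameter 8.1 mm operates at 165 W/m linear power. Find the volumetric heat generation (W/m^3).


r = D / 2 / 1000 = 8.1 / 2 / 1000 = 0.00405 m
q''' = q' / (pi * r^2)
q''' = 165 / (pi * 0.00405^2)
q''' = 3.2020e+06 W/m^3

3.2020e+06


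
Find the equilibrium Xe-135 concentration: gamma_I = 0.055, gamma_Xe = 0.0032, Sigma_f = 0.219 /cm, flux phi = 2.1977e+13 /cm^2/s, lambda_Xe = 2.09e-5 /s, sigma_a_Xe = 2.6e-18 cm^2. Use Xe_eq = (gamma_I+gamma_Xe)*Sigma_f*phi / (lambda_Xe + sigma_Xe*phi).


Xe_eq = (gamma_I + gamma_Xe) * Sigma_f * phi / (lambda_Xe + sigma_Xe * phi)
Numerator = (0.055 + 0.0032) * 0.219 * 2.1977e+13 = 2.801144e+11
Denominator = 2.09e-5 + 2.6e-18 * 2.1977e+13 = 7.804020e-05
Xe_eq = 2.801144e+11 / 7.804020e-05 = 3.5894e+15 /cm^3

3.5894e+15


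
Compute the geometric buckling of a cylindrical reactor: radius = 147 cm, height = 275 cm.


B^2 = (2.405/R)^2 + (pi/H)^2
B^2 = (2.405/147)^2 + (pi/275)^2
B^2 = 3.9817e-04 /cm^2

3.9817e-04


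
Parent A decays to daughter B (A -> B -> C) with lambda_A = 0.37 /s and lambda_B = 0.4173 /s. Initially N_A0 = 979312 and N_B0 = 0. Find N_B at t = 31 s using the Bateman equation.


N_B(t) = lambda_A * N_A0 / (lambda_B - lambda_A) * [exp(-lambda_A*t) - exp(-lambda_B*t)]
exp(-0.37*31) = 1.043860e-05; exp(-0.4173*31) = 2.408997e-06
N_B = 0.37 * 979312 / (0.4173 - 0.37) * (1.043860e-05 - 2.408997e-06)
N_B = 61.511

61.511


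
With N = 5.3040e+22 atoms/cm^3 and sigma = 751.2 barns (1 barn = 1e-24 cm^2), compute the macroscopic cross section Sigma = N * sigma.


Sigma = N * sigma_barns * 1e-24
Sigma = 5.3040e+22 * 751.2 * 1e-24
Sigma = 39.844 /cm

39.844


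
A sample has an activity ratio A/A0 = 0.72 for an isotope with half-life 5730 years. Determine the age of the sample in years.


lambda = ln(2) / t_half = ln(2) / 5730 = 1.209681e-04 /yr
t = -ln(A/A0) / lambda
t = -ln(0.72) / 1.209681e-04
t = 2715.6 yr

2715.6


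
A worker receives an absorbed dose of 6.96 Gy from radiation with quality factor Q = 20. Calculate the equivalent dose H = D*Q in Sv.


H = D * Q
H = 6.96 * 20
H = 139.20 Sv

139.20


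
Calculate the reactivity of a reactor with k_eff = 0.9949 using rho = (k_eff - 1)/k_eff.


rho = (k_eff - 1) / k_eff
rho = (0.9949 - 1) / 0.9949
rho = -0.0051261

-0.0051261


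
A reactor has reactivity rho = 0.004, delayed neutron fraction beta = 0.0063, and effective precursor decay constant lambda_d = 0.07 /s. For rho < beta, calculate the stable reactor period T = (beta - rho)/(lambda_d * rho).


T = (beta - rho) / (lambda_d * rho)
T = (0.0063 - 0.004) / (0.07 * 0.004)
T = 8.2143 s

8.2143


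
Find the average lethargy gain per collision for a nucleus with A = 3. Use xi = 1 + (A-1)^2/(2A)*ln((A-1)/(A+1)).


xi = 1 + (A-1)^2/(2A) * ln((A-1)/(A+1))
xi = 1 + (3-1)^2/(2*3) * ln((3-1)/(3 +1))
xi = 0.53790

0.53790


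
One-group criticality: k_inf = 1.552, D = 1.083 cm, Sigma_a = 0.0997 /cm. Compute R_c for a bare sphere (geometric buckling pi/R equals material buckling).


L^2 = D / Sigma_a = 1.083 / 0.0997 = 10.86259 cm^2
B_m^2 = (k_inf - 1) / L^2 = (1.552 - 1) / 10.86259 = 0.05081661 /cm^2
For a bare sphere: B_g = pi/R, so R_c = pi / sqrt(B_m^2)
R_c = pi / sqrt(0.05081661) = 13.936 cm

13.936


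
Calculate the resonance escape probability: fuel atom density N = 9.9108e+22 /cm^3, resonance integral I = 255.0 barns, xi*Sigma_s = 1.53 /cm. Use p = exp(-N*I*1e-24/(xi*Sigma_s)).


p = exp(-N * I * 1e-24 / (xi*Sigma_s))
p = exp(-9.9108e+22 * 255.0 * 1e-24 / 1.53)
p = 6.7038e-08

6.7038e-08


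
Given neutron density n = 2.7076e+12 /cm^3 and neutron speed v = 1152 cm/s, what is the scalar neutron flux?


phi = n * v
phi = 2.7076e+12 * 1152
phi = 3.1192e+15 /cm^2/s

3.1192e+15


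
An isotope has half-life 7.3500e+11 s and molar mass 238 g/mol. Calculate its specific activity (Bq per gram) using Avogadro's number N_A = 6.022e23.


lambda = ln(2) / t_half = ln(2) / 7.3500e+11 = 9.430574e-13 /s
SA = lambda * N_A / M
SA = 9.430574e-13 * 6.022e23 / 238
SA = 2.3862e+09 Bq/g

2.3862e+09


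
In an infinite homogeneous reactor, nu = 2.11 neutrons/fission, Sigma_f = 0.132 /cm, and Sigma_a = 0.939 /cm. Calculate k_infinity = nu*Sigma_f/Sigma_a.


k_inf = nu * Sigma_f / Sigma_a
k_inf = 2.11 * 0.132 / 0.939
k_inf = 0.29661

0.29661


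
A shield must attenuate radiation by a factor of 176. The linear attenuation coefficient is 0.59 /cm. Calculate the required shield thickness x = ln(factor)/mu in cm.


x = ln(factor) / mu
x = ln(176) / 0.59
x = 8.7635 cm

8.7635


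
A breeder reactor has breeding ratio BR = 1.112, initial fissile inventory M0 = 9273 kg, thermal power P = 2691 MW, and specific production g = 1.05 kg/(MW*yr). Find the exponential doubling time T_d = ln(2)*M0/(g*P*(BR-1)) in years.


Breeding gain G = BR - 1 = 1.112 - 1 = 0.112
Fissile production rate = g * P * G = 1.05 * 2691 * 0.112 = 316.4616 kg/yr
T_d = ln(2) * M0 / (g * P * G)
T_d = ln(2) * 9273 / 316.4616 = 20.311 yr

20.311


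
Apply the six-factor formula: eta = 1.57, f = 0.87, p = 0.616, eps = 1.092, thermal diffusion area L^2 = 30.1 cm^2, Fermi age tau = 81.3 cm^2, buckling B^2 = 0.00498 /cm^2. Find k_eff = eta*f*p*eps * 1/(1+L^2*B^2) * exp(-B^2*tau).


k_inf = eta*f*p*eps = 1.57*0.87*0.616*1.092 = 0.9188027
P_TNL = 1/(1 + L^2*B^2) = 1/(1 + 30.1*0.00498) = 0.8696424
P_FNL = exp(-B^2*tau) = exp(-0.00498*81.3) = 0.6670609
k_eff = k_inf * P_TNL * P_FNL = 0.9188027 * 0.8696424 * 0.6670609
k_eff = 0.53300

0.53300


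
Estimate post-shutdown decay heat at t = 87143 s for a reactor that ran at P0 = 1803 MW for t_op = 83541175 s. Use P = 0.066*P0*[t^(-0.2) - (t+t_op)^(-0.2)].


P/P0 = 0.066 * [t^(-0.2) - (t + t_op)^(-0.2)]
P/P0 = 0.066 * [87143^(-0.2) - (87143 + 83541175)^(-0.2)]
P/P0 = 0.066 * [0.1027906 - 0.02603331] = 0.005065981
P = 1803 * 0.005065981 = 9.1340 MW

9.1340


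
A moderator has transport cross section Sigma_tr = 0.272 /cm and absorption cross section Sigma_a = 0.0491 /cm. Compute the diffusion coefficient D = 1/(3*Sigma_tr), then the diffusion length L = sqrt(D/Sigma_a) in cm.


D = 1 / (3 * Sigma_tr) = 1 / (3 * 0.272) = 1.225490 cm
L = sqrt(D / Sigma_a)
L = sqrt(1.225490 / 0.0491)
L = 4.9959 cm

4.9959


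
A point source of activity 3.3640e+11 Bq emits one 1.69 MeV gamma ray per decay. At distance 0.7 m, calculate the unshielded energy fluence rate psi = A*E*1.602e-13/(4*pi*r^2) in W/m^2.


psi = A * E * 1.602e-13 / (4*pi*r^2)
psi = 3.3640e+11 * 1.69 * 1.602e-13 / (4*pi*0.7^2)
psi = 0.014791 W/m^2

0.014791


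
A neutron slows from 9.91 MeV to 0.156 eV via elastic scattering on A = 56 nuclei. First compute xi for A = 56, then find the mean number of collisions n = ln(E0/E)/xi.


xi = 1 + (A-1)^2/(2A)*ln((A-1)/(A+1)) = 0.03529286 (for A = 56)
n = ln(E0/E) / xi
n = ln(9.91e6 / 0.156) / 0.03529286
n = ln(6.352564e+07) / 0.03529286 = 509.08

509.08


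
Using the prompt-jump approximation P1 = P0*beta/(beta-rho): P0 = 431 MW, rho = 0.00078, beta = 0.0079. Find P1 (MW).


P1/P0 = beta / (beta - rho)
P1/P0 = 0.0079 / (0.0079 - 0.00078) = 1.109551
P1 = 431 * 1.109551 = 478.22 MW

478.22


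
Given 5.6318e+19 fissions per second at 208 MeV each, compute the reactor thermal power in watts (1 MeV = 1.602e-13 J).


P = fission_rate * E_MeV * 1.602e-13
P = 5.6318e+19 * 208 * 1.602e-13
P = 1.8766e+09 W

1.8766e+09


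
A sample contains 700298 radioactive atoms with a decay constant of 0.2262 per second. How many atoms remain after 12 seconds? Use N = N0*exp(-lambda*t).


N = N0 * exp(-lambda * t)
N = 700298 * exp(-0.2262 * 12)
N = 46391

46391


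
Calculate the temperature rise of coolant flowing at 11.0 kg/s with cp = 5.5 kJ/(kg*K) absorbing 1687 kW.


dT = Q / (m_dot * cp)
dT = 1687 / (11.0 * 5.5)
dT = 27.884 C

27.884


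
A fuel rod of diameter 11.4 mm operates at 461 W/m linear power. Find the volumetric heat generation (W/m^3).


r = D / 2 / 1000 = 11.4 / 2 / 1000 = 0.0057 m
q''' = q' / (pi * r^2)
q''' = 461 / (pi * 0.0057^2)
q''' = 4.5165e+06 W/m^3

4.5165e+06


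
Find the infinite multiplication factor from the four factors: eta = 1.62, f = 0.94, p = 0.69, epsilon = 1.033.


k_inf = eta * f * p * epsilon
k_inf = 1.62 * 0.94 * 0.69 * 1.033
k_inf = 1.0854

1.0854


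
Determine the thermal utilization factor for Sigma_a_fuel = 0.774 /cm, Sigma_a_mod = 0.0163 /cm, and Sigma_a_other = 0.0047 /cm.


f = Sigma_a_fuel / (Sigma_a_fuel + Sigma_a_mod + Sigma_a_other)
f = 0.774 / (0.774 + 0.0163 + 0.0047)
f = 0.97358

0.97358


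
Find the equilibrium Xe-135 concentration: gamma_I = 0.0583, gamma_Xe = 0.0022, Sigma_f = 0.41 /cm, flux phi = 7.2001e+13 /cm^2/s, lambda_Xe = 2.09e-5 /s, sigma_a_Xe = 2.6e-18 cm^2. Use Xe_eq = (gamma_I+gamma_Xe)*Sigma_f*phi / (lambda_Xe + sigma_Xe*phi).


Xe_eq = (gamma_I + gamma_Xe) * Sigma_f * phi / (lambda_Xe + sigma_Xe * phi)
Numerator = (0.0583 + 0.0022) * 0.41 * 7.2001e+13 = 1.785985e+12
Denominator = 2.09e-5 + 2.6e-18 * 7.2001e+13 = 2.081026e-04
Xe_eq = 1.785985e+12 / 2.081026e-04 = 8.5822e+15 /cm^3

8.5822e+15


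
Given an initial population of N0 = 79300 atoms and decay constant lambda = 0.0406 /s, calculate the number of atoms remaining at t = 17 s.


N = N0 * exp(-lambda * t)
N = 79300 * exp(-0.0406 * 17)
N = 39767

39767


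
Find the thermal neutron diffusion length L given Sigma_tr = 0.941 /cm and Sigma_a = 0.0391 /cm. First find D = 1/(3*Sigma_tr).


D = 1 / (3 * Sigma_tr) = 1 / (3 * 0.941) = 0.3542331 cm
L = sqrt(D / Sigma_a)
L = sqrt(0.3542331 / 0.0391)
L = 3.0099 cm

3.0099


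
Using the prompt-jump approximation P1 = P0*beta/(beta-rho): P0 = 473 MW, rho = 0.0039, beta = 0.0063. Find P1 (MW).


P1/P0 = beta / (beta - rho)
P1/P0 = 0.0063 / (0.0063 - 0.0039) = 2.625000
P1 = 473 * 2.625000 = 1241.6 MW

1241.6


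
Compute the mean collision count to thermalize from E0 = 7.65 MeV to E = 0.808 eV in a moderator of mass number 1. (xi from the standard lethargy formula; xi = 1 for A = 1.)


xi = 1 + (A-1)^2/(2A)*ln((A-1)/(A+1)) = 1 (for A = 1)
n = ln(E0/E) / xi
n = ln(7.65e6 / 0.808) / 1
n = ln(9.467822e+06) / 1 = 16.063

16.063


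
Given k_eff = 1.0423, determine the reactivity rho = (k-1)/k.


rho = (k_eff - 1) / k_eff
rho = (1.0423 - 1) / 1.0423
rho = 0.040583

0.040583


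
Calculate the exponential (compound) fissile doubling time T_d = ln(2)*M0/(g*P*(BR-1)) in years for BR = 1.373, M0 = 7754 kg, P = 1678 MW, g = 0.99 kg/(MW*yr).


Breeding gain G = BR - 1 = 1.373 - 1 = 0.373
Fissile production rate = g * P * G = 0.99 * 1678 * 0.373 = 619.63506 kg/yr
T_d = ln(2) * M0 / (g * P * G)
T_d = ln(2) * 7754 / 619.63506 = 8.6739 yr

8.6739


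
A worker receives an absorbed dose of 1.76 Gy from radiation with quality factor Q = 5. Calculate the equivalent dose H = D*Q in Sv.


H = D * Q
H = 1.76 * 5
H = 8.8000 Sv

8.8000


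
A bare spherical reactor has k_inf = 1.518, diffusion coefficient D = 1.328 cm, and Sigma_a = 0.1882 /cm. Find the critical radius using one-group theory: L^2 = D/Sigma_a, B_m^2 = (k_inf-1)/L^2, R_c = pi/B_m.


L^2 = D / Sigma_a = 1.328 / 0.1882 = 7.056323 cm^2
B_m^2 = (k_inf - 1) / L^2 = (1.518 - 1) / 7.056323 = 0.07340934 /cm^2
For a bare sphere: B_g = pi/R, so R_c = pi / sqrt(B_m^2)
R_c = pi / sqrt(0.07340934) = 11.595 cm

11.595


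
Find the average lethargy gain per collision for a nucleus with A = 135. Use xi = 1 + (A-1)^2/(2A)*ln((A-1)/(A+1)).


xi = 1 + (A-1)^2/(2A) * ln((A-1)/(A+1))
xi = 1 + (135-1)^2/(2*135) * ln((135-1)/(135 +1))
xi = 0.014742

0.014742


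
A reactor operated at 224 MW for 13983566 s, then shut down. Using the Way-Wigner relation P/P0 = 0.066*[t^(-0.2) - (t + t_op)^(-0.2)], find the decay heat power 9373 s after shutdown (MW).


P/P0 = 0.066 * [t^(-0.2) - (t + t_op)^(-0.2)]
P/P0 = 0.066 * [9373^(-0.2) - (9373 + 13983566)^(-0.2)]
P/P0 = 0.066 * [0.1605552 - 0.03722359] = 0.008139886
P = 224 * 0.008139886 = 1.8233 MW

1.8233


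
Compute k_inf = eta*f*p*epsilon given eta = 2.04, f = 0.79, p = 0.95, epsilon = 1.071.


k_inf = eta * f * p * epsilon
k_inf = 2.04 * 0.79 * 0.95 * 1.071
k_inf = 1.6397

1.6397


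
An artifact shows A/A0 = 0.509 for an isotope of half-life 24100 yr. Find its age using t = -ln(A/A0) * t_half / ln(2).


lambda = ln(2) / t_half = ln(2) / 24100 = 2.876129e-05 /yr
t = -ln(A/A0) / lambda
t = -ln(0.509) / 2.876129e-05
t = 23480 yr

23480


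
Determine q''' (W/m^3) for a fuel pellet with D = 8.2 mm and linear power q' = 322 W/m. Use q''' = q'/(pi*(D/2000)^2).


r = D / 2 / 1000 = 8.2 / 2 / 1000 = 0.0041 m
q''' = q' / (pi * r^2)
q''' = 322 / (pi * 0.0041^2)
q''' = 6.0973e+06 W/m^3

6.0973e+06


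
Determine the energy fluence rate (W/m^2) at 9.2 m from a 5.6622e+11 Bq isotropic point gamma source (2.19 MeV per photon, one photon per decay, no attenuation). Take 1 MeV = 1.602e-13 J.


psi = A * E * 1.602e-13 / (4*pi*r^2)
psi = 5.6622e+11 * 2.19 * 1.602e-13 / (4*pi*9.2^2)
psi = 1.8677e-04 W/m^2

1.8677e-04


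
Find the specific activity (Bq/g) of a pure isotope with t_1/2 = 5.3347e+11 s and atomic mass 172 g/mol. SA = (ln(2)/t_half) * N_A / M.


lambda = ln(2) / t_half = ln(2) / 5.3347e+11 = 1.299318e-12 /s
SA = lambda * N_A / M
SA = 1.299318e-12 * 6.022e23 / 172
SA = 4.5491e+09 Bq/g

4.5491e+09


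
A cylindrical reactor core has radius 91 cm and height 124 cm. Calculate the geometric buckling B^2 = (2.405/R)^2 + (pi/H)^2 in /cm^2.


B^2 = (2.405/R)^2 + (pi/H)^2
B^2 = (2.405/91)^2 + (pi/124)^2
B^2 = 0.0013404 /cm^2

0.0013404


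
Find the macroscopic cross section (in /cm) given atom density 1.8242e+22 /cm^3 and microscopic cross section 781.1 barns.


Sigma = N * sigma_barns * 1e-24
Sigma = 1.8242e+22 * 781.1 * 1e-24
Sigma = 14.249 /cm

14.249


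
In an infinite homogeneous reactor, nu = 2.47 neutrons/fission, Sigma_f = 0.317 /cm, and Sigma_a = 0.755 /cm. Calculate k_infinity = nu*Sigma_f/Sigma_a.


k_inf = nu * Sigma_f / Sigma_a
k_inf = 2.47 * 0.317 / 0.755
k_inf = 1.0371

1.0371


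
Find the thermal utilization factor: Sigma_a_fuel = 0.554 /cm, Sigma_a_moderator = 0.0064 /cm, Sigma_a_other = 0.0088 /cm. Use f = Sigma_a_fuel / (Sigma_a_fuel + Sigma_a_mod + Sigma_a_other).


f = Sigma_a_fuel / (Sigma_a_fuel + Sigma_a_mod + Sigma_a_other)
f = 0.554 / (0.554 + 0.0064 + 0.0088)
f = 0.97330

0.97330


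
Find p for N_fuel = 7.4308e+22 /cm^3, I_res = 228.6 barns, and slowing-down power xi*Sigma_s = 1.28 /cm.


p = exp(-N * I * 1e-24 / (xi*Sigma_s))
p = exp(-7.4308e+22 * 228.6 * 1e-24 / 1.28)
p = 1.7239e-06

1.7239e-06


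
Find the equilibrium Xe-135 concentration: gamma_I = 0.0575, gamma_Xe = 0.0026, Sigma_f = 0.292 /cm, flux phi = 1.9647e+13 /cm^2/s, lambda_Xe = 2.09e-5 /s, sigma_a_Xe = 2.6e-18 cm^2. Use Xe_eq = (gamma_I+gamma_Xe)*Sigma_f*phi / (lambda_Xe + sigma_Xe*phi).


Xe_eq = (gamma_I + gamma_Xe) * Sigma_f * phi / (lambda_Xe + sigma_Xe * phi)
Numerator = (0.0575 + 0.0026) * 0.292 * 1.9647e+13 = 3.447891e+11
Denominator = 2.09e-5 + 2.6e-18 * 1.9647e+13 = 7.198220e-05
Xe_eq = 3.447891e+11 / 7.198220e-05 = 4.7899e+15 /cm^3

4.7899e+15


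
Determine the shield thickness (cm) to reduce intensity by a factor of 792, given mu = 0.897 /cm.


x = ln(factor) / mu
x = ln(792) / 0.897
x = 7.4410 cm

7.4410


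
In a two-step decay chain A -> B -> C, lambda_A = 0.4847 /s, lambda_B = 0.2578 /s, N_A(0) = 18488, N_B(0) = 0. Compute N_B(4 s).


N_B(t) = lambda_A * N_A0 / (lambda_B - lambda_A) * [exp(-lambda_A*t) - exp(-lambda_B*t)]
exp(-0.4847*4) = 0.1438765; exp(-0.2578*4) = 0.3565788
N_B = 0.4847 * 18488 / (0.2578 - 0.4847) * (0.1438765 - 0.3565788)
N_B = 8400.4

8400.4


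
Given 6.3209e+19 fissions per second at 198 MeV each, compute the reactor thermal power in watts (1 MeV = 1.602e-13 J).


P = fission_rate * E_MeV * 1.602e-13
P = 6.3209e+19 * 198 * 1.602e-13
P = 2.0050e+09 W

2.0050e+09


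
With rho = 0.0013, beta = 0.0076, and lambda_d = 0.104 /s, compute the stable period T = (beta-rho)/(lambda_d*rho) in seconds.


T = (beta - rho) / (lambda_d * rho)
T = (0.0076 - 0.0013) / (0.104 * 0.0013)
T = 46.598 s

46.598


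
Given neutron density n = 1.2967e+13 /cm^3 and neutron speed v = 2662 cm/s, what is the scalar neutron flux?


phi = n * v
phi = 1.2967e+13 * 2662
phi = 3.4518e+16 /cm^2/s

3.4518e+16


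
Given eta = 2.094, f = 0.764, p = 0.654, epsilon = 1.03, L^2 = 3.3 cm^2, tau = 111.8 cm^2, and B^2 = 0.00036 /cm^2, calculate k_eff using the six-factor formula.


k_inf = eta*f*p*eps = 2.094*0.764*0.654*1.03 = 1.077668
P_TNL = 1/(1 + L^2*B^2) = 1/(1 + 3.3*0.00036) = 0.9988134
P_FNL = exp(-B^2*tau) = exp(-0.00036*111.8) = 0.9605512
k_eff = k_inf * P_TNL * P_FNL = 1.077668 * 0.9988134 * 0.9605512
k_eff = 1.0339

1.0339


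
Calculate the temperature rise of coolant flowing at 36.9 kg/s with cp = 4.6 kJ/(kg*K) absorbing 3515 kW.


dT = Q / (m_dot * cp)
dT = 3515 / (36.9 * 4.6)
dT = 20.708 C

20.708


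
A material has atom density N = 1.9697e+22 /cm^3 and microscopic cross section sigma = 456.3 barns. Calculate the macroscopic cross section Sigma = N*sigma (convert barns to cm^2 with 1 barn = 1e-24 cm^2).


Sigma = N * sigma_barns * 1e-24
Sigma = 1.9697e+22 * 456.3 * 1e-24
Sigma = 8.9877 /cm

8.9877


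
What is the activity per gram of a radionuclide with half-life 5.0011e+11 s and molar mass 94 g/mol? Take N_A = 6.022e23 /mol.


lambda = ln(2) / t_half = ln(2) / 5.0011e+11 = 1.385989e-12 /s
SA = lambda * N_A / M
SA = 1.385989e-12 * 6.022e23 / 94
SA = 8.8792e+09 Bq/g

8.8792e+09
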